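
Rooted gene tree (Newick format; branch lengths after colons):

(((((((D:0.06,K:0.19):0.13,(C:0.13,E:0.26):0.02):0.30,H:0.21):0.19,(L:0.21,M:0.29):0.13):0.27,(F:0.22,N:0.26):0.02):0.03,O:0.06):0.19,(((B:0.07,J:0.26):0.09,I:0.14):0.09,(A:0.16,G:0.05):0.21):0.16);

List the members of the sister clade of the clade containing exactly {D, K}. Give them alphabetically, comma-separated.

C, E

The clade containing exactly {D, K} attaches to the tree at the node subtending ((D,K),(C,E)).
The other lineage descending from that same node — the sister group — is (C,E); its 2 tips in alphabetical order are the answer.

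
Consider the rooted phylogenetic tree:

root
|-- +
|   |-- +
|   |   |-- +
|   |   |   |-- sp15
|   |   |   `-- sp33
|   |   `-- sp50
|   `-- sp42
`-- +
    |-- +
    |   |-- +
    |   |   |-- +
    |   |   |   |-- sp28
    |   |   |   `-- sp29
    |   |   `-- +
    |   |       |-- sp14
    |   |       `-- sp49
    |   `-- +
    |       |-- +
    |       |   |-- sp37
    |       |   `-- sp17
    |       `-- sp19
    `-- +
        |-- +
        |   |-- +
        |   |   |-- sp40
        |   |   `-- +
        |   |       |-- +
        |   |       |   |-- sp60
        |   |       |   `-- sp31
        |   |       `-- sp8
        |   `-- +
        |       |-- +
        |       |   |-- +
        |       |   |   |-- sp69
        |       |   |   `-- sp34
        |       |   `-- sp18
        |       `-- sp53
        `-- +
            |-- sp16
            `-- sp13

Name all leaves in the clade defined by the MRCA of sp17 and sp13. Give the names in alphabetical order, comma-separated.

sp13, sp14, sp16, sp17, sp18, sp19, sp28, sp29, sp31, sp34, sp37, sp40, sp49, sp53, sp60, sp69, sp8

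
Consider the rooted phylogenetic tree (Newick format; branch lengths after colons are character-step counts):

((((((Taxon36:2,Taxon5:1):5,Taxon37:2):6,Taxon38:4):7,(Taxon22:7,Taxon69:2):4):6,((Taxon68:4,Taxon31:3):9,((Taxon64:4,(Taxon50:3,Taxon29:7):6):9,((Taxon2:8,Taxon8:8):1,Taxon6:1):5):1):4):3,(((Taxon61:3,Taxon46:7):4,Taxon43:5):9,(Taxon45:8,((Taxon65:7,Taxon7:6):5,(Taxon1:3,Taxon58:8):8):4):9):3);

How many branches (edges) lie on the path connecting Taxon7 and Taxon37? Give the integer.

10

The MRCA of Taxon7 and Taxon37 is the root of the tree.
From Taxon7 up to that node: 5 branches. From Taxon37 up to the same node: 5 branches. Total: 5 + 5 = 10.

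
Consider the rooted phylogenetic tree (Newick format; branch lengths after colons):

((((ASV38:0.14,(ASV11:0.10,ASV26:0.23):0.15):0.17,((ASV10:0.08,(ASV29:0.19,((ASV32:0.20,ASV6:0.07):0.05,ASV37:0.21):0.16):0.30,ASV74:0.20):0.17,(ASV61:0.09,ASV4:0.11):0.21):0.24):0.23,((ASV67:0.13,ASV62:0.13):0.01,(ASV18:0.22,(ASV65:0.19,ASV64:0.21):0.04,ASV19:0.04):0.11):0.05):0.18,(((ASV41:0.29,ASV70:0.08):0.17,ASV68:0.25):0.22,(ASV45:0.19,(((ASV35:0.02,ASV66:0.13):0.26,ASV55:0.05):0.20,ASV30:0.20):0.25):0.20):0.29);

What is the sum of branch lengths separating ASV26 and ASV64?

The path runs ASV26 → … → MRCA → … → ASV64; the MRCA is the node subtending (((ASV38,(ASV11,ASV26)),((ASV10,(ASV29,((ASV32,ASV6),ASV37)),ASV74),(ASV61,ASV4))),((ASV67,ASV62),(ASV18,(ASV65,ASV64),ASV19))).
Branch lengths along that path: 0.23 + 0.15 + 0.17 + 0.23 + 0.05 + 0.11 + 0.04 + 0.21 = 1.19.

1.19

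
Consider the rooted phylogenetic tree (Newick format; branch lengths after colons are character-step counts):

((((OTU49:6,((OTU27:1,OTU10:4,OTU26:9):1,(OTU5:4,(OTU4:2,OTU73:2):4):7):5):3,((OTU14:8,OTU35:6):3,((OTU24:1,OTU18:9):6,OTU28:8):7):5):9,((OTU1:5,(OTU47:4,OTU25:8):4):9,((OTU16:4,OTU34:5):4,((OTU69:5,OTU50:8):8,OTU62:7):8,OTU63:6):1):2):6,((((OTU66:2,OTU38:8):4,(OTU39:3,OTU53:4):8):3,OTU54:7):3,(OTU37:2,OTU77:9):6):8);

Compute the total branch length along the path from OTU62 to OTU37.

40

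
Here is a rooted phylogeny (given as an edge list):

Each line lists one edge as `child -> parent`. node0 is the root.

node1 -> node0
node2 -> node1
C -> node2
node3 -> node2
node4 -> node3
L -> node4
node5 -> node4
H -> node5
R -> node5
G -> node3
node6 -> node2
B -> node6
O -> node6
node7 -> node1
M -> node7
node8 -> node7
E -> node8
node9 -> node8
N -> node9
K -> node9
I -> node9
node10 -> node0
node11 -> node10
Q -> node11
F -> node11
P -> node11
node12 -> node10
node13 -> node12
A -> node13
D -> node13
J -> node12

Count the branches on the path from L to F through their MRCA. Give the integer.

The MRCA of L and F is the root of the tree.
From L up to that node: 5 branches. From F up to the same node: 3 branches. Total: 5 + 3 = 8.

8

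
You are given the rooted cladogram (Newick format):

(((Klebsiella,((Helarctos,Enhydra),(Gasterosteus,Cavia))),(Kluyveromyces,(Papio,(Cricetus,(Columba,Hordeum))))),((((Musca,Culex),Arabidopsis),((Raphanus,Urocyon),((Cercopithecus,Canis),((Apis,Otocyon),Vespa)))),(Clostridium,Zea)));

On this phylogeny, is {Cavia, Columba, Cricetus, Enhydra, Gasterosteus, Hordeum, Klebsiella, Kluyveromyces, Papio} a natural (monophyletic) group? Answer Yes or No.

No

The MRCA of the listed taxa subtends ((Klebsiella,((Helarctos,Enhydra),(Gasterosteus,Cavia))),(Kluyveromyces,(Papio,(Cricetus,(Columba,Hordeum))))).
That clade also contains Helarctos, which is not in the proposed group, so the group is not monophyletic.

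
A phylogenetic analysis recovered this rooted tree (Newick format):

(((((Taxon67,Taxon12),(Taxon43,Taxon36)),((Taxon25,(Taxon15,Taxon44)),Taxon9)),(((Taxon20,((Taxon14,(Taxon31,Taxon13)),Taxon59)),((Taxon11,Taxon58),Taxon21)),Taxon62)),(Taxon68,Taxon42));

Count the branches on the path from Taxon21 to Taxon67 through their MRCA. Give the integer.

The MRCA of Taxon21 and Taxon67 is the node subtending ((((Taxon67,Taxon12),(Taxon43,Taxon36)),((Taxon25,(Taxon15,Taxon44)),Taxon9)),(((Taxon20,((Taxon14,(Taxon31,Taxon13)),Taxon59)),((Taxon11,Taxon58),Taxon21)),Taxon62)).
From Taxon21 up to that node: 4 branches. From Taxon67 up to the same node: 4 branches. Total: 4 + 4 = 8.

8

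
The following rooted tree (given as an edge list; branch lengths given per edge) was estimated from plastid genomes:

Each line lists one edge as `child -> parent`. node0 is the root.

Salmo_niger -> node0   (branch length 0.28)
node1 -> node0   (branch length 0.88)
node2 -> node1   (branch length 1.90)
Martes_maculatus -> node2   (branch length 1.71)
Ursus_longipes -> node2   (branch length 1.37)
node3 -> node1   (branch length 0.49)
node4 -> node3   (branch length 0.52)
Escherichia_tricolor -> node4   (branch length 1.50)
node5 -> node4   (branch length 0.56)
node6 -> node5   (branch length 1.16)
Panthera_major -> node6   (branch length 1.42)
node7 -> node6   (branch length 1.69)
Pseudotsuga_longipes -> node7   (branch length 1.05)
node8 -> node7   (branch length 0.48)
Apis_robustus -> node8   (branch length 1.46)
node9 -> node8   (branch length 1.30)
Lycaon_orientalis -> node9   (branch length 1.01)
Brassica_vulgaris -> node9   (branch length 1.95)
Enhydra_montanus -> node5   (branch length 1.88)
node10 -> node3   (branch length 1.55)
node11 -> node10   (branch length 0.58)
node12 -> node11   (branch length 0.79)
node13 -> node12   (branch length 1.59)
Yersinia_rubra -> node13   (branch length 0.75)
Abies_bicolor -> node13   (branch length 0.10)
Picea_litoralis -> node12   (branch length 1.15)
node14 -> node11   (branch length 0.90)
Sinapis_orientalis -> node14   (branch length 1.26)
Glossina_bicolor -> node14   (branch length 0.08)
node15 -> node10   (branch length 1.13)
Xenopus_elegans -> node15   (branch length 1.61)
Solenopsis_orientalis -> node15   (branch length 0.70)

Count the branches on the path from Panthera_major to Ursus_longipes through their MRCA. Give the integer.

7

The MRCA of Panthera_major and Ursus_longipes is the node subtending ((Martes_maculatus,Ursus_longipes),((Escherichia_tricolor,((Panthera_major,(Pseudotsuga_longipes,(Apis_robustus,(Lycaon_orientalis,Brassica_vulgaris)))),Enhydra_montanus)),((((Yersinia_rubra,Abies_bicolor),Picea_litoralis),(Sinapis_orientalis,Glossina_bicolor)),(Xenopus_elegans,Solenopsis_orientalis)))).
From Panthera_major up to that node: 5 branches. From Ursus_longipes up to the same node: 2 branches. Total: 5 + 2 = 7.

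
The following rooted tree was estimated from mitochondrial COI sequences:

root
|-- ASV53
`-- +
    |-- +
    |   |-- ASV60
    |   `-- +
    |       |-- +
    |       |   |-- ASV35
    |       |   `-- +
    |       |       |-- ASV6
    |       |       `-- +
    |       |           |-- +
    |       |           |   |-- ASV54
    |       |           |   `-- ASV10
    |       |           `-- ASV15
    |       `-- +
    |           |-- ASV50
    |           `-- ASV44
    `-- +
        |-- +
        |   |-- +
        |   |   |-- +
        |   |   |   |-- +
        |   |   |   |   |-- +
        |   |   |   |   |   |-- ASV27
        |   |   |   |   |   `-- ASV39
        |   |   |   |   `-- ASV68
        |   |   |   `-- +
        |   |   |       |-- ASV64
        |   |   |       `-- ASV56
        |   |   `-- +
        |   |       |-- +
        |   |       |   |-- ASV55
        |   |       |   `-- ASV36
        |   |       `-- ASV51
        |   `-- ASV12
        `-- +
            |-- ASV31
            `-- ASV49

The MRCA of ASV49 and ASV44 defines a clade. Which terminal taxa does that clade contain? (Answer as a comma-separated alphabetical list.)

ASV10, ASV12, ASV15, ASV27, ASV31, ASV35, ASV36, ASV39, ASV44, ASV49, ASV50, ASV51, ASV54, ASV55, ASV56, ASV6, ASV60, ASV64, ASV68

Tracing ASV49: it sits inside (ASV31,ASV49).
Tracing ASV44: it sits inside (ASV50,ASV44).
The smallest clade enclosing both is ((ASV60,((ASV35,(ASV6,((ASV54,ASV10),ASV15))),(ASV50,ASV44))),((((((ASV27,ASV39),ASV68),(ASV64,ASV56)),((ASV55,ASV36),ASV51)),ASV12),(ASV31,ASV49))); the answer is its 19 terminal taxa in alphabetical order.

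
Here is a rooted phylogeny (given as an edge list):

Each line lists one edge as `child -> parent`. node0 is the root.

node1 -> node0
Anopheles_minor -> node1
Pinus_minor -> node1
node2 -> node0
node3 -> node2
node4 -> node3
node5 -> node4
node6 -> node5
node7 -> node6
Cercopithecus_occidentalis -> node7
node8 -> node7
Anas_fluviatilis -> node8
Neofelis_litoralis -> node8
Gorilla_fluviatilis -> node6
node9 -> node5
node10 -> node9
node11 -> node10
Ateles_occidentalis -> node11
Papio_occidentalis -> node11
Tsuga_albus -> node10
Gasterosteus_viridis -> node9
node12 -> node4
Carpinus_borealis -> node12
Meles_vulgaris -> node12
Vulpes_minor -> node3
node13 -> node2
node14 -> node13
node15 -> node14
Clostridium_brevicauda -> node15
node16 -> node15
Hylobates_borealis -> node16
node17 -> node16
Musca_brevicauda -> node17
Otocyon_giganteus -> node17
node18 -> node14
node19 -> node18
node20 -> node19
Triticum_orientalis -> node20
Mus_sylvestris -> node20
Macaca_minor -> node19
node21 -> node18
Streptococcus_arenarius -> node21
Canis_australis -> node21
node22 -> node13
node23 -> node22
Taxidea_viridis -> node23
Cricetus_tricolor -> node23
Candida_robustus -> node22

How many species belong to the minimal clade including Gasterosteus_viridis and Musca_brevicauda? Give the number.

The MRCA of Gasterosteus_viridis and Musca_brevicauda is the node subtending ((((((Cercopithecus_occidentalis,(Anas_fluviatilis,Neofelis_litoralis)),Gorilla_fluviatilis),(((Ateles_occidentalis,Papio_occidentalis),Tsuga_albus),Gasterosteus_viridis)),(Carpinus_borealis,Meles_vulgaris)),Vulpes_minor),(((Clostridium_brevicauda,(Hylobates_borealis,(Musca_brevicauda,Otocyon_giganteus))),(((Triticum_orientalis,Mus_sylvestris),Macaca_minor),(Streptococcus_arenarius,Canis_australis))),((Taxidea_viridis,Cricetus_tricolor),Candida_robustus))).
That clade contains 23 terminal taxa: Anas_fluviatilis, Ateles_occidentalis, Candida_robustus, Canis_australis, Carpinus_borealis, Cercopithecus_occidentalis, Clostridium_brevicauda, Cricetus_tricolor, Gasterosteus_viridis, Gorilla_fluviatilis, Hylobates_borealis, Macaca_minor, Meles_vulgaris, Mus_sylvestris, Musca_brevicauda, Neofelis_litoralis, Otocyon_giganteus, Papio_occidentalis, Streptococcus_arenarius, Taxidea_viridis, Triticum_orientalis, Tsuga_albus, Vulpes_minor.

23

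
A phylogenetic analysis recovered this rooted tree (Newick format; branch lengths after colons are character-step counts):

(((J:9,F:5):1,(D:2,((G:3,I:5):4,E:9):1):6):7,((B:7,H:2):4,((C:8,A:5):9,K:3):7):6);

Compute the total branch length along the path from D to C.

The path runs D → … → MRCA → … → C; the MRCA is the root of the tree.
Branch lengths along that path: 2 + 6 + 7 + 6 + 7 + 9 + 8 = 45.

45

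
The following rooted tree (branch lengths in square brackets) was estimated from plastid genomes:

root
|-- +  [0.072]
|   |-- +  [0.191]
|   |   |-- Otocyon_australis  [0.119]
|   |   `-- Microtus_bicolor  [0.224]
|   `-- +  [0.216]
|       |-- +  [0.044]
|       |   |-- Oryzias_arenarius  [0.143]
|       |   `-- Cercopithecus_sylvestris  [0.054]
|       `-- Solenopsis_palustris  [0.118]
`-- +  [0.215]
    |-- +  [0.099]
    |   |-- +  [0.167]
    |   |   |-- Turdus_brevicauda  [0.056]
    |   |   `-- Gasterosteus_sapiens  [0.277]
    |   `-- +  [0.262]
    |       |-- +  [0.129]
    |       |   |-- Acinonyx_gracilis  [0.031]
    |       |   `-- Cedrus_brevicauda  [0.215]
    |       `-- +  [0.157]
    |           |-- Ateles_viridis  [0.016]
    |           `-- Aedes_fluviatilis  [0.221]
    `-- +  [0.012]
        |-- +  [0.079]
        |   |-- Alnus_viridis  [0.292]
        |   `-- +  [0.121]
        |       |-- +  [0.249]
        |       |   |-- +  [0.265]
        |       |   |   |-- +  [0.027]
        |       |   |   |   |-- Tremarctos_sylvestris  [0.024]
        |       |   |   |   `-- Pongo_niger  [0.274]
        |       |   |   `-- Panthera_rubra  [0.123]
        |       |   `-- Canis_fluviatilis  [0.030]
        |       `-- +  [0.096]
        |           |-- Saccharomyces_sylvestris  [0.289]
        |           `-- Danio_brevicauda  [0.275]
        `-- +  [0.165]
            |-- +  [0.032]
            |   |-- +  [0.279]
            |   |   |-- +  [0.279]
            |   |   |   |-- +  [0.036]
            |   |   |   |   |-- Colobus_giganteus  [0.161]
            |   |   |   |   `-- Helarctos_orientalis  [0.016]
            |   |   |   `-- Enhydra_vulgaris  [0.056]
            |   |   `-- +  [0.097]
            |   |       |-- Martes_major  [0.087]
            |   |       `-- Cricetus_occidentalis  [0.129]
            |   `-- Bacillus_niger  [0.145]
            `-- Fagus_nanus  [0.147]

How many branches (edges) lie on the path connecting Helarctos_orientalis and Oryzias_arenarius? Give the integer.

The MRCA of Helarctos_orientalis and Oryzias_arenarius is the root of the tree.
From Helarctos_orientalis up to that node: 8 branches. From Oryzias_arenarius up to the same node: 4 branches. Total: 8 + 4 = 12.

12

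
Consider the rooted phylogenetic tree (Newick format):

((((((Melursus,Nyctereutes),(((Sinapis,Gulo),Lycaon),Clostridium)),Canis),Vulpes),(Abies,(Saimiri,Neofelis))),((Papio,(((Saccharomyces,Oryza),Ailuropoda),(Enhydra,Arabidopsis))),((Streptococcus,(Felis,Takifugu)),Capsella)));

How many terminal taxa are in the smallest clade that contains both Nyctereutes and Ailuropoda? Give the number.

21

The MRCA of Nyctereutes and Ailuropoda is the root, so the clade is the entire tree.
That clade contains 21 terminal taxa: Abies, Ailuropoda, Arabidopsis, Canis, Capsella, Clostridium, Enhydra, Felis, Gulo, Lycaon, Melursus, Neofelis, Nyctereutes, Oryza, Papio, Saccharomyces, Saimiri, Sinapis, Streptococcus, Takifugu, Vulpes.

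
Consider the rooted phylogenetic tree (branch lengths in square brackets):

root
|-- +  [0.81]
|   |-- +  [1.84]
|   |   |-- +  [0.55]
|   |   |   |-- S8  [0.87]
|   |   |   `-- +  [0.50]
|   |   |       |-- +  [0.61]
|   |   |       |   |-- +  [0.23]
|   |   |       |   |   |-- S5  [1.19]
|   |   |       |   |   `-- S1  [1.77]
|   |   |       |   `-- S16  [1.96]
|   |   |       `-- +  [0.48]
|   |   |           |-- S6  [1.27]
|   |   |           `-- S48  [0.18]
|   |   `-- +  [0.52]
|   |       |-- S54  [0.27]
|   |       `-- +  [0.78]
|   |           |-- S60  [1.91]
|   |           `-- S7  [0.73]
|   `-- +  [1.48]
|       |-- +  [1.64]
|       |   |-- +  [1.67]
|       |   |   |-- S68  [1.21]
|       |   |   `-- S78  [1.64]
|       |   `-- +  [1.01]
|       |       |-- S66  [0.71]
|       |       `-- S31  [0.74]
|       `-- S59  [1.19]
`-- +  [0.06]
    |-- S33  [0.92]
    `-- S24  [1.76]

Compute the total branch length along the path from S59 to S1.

The path runs S59 → … → MRCA → … → S1; the MRCA is the node subtending (((S8,(((S5,S1),S16),(S6,S48))),(S54,(S60,S7))),(((S68,S78),(S66,S31)),S59)).
Branch lengths along that path: 1.19 + 1.48 + 1.84 + 0.55 + 0.50 + 0.61 + 0.23 + 1.77 = 8.17.

8.17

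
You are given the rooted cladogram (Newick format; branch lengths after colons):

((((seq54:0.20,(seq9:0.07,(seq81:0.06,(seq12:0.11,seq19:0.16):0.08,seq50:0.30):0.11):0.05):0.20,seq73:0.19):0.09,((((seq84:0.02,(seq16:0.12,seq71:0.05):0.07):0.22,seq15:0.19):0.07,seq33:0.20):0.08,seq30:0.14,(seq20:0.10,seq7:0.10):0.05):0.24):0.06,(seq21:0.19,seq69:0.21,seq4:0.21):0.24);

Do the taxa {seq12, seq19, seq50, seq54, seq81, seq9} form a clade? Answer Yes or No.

Yes

The most recent common ancestor of these taxa subtends (seq54,(seq9,(seq81,(seq12,seq19),seq50))).
That clade has exactly 6 tips — every listed taxon and nothing else — so the group is monophyletic.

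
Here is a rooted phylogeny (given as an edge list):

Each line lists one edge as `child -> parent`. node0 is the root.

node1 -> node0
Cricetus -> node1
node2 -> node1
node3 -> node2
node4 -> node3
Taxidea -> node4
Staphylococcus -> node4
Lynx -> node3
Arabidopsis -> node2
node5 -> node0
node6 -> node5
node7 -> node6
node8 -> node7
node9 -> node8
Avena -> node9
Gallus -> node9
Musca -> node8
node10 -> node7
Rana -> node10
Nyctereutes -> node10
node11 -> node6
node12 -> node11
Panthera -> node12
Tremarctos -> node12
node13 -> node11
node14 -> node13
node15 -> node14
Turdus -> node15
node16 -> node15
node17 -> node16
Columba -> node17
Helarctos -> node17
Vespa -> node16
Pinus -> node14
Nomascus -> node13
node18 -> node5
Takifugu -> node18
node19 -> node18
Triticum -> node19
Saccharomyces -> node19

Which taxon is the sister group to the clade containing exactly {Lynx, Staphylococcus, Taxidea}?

Arabidopsis

The clade containing exactly {Lynx, Staphylococcus, Taxidea} attaches to the tree at the node subtending (((Taxidea,Staphylococcus),Lynx),Arabidopsis).
The other lineage descending from that same node — the sister group — is the single tip Arabidopsis.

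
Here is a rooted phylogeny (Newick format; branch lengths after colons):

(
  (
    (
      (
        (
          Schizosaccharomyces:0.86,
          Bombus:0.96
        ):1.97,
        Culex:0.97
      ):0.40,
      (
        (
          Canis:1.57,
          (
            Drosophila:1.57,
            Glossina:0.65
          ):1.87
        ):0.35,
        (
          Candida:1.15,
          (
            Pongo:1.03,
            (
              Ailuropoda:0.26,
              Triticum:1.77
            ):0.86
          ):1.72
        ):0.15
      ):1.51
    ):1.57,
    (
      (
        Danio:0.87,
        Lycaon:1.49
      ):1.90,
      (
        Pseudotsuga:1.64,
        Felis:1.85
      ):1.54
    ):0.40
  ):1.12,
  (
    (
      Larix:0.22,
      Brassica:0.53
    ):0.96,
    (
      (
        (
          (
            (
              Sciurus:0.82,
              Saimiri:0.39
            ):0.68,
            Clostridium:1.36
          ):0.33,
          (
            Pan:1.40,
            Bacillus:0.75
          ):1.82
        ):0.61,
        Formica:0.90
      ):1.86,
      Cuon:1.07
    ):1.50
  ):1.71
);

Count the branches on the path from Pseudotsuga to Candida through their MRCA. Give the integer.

7

The MRCA of Pseudotsuga and Candida is the node subtending ((((Schizosaccharomyces,Bombus),Culex),((Canis,(Drosophila,Glossina)),(Candida,(Pongo,(Ailuropoda,Triticum))))),((Danio,Lycaon),(Pseudotsuga,Felis))).
From Pseudotsuga up to that node: 3 branches. From Candida up to the same node: 4 branches. Total: 3 + 4 = 7.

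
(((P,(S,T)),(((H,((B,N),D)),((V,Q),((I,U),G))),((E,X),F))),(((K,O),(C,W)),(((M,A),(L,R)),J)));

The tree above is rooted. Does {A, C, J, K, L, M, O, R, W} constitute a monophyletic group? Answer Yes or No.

Yes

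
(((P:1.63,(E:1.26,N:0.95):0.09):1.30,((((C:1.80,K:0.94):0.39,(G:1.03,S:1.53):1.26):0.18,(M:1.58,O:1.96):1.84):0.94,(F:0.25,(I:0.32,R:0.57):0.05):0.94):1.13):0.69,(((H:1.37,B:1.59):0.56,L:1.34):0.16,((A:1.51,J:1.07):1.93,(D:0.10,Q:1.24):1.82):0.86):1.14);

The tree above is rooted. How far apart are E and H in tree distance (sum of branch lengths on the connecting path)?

The path runs E → … → MRCA → … → H; the MRCA is the root of the tree.
Branch lengths along that path: 1.26 + 0.09 + 1.30 + 0.69 + 1.14 + 0.16 + 0.56 + 1.37 = 6.57.

6.57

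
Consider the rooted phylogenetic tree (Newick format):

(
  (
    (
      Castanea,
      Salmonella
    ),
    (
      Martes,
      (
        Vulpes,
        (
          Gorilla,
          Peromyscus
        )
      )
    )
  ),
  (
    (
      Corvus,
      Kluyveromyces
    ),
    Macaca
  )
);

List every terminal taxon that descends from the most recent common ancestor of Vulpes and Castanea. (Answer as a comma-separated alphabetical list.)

Tracing Vulpes: it sits inside (Vulpes,(Gorilla,Peromyscus)).
Tracing Castanea: it sits inside (Castanea,Salmonella).
The smallest clade enclosing both is ((Castanea,Salmonella),(Martes,(Vulpes,(Gorilla,Peromyscus)))); the answer is its 6 terminal taxa in alphabetical order.

Castanea, Gorilla, Martes, Peromyscus, Salmonella, Vulpes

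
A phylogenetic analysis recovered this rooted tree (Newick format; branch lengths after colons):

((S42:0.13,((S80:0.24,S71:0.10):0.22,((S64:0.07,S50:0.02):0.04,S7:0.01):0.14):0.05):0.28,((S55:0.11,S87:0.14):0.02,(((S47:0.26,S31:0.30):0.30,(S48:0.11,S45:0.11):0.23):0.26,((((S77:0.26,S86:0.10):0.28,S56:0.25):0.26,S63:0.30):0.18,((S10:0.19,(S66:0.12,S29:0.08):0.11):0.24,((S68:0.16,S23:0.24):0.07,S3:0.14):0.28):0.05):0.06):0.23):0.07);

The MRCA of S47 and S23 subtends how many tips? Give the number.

The MRCA of S47 and S23 is the node subtending (((S47,S31),(S48,S45)),((((S77,S86),S56),S63),((S10,(S66,S29)),((S68,S23),S3)))).
That clade contains 14 terminal taxa: S10, S23, S29, S3, S31, S45, S47, S48, S56, S63, S66, S68, S77, S86.

14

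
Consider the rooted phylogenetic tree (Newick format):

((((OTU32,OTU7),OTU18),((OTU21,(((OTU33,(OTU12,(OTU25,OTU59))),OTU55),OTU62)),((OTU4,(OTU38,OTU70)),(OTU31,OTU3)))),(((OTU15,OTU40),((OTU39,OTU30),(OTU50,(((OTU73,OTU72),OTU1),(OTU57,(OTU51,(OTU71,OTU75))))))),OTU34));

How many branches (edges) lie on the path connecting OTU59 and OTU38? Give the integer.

The MRCA of OTU59 and OTU38 is the node subtending ((OTU21,(((OTU33,(OTU12,(OTU25,OTU59))),OTU55),OTU62)),((OTU4,(OTU38,OTU70)),(OTU31,OTU3))).
From OTU59 up to that node: 7 branches. From OTU38 up to the same node: 4 branches. Total: 7 + 4 = 11.

11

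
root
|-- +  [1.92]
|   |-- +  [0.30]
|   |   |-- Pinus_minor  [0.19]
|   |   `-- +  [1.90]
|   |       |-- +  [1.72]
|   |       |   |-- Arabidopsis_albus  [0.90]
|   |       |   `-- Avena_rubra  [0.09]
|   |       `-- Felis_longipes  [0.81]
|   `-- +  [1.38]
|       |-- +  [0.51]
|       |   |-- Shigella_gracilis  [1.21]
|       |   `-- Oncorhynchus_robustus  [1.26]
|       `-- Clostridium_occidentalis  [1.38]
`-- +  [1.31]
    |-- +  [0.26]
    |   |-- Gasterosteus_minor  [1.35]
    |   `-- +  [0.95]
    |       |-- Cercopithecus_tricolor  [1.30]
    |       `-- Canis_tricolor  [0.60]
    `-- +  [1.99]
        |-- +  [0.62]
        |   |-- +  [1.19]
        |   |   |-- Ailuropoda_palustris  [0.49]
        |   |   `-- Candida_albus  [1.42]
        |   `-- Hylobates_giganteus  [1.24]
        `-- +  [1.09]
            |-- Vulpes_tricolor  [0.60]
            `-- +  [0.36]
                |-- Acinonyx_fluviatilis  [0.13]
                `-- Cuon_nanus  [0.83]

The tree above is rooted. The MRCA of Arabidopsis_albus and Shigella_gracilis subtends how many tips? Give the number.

7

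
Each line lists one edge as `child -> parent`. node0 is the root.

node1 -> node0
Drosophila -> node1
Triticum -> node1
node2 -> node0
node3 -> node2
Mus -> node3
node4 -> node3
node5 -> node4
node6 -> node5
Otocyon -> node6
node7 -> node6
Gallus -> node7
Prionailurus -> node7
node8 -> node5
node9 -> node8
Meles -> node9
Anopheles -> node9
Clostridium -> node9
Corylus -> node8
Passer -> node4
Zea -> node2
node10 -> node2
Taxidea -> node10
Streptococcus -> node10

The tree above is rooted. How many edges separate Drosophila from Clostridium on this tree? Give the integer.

9

The MRCA of Drosophila and Clostridium is the root of the tree.
From Drosophila up to that node: 2 branches. From Clostridium up to the same node: 7 branches. Total: 2 + 7 = 9.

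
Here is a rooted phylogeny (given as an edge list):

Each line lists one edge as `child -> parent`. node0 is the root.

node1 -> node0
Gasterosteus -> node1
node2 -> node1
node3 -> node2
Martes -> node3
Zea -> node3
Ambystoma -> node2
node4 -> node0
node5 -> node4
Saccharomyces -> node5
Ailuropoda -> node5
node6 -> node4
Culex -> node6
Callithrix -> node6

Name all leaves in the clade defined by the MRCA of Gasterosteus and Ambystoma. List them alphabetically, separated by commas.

Tracing Gasterosteus: it sits inside (Gasterosteus,((Martes,Zea),Ambystoma)).
Tracing Ambystoma: it sits inside ((Martes,Zea),Ambystoma).
The smallest clade enclosing both is (Gasterosteus,((Martes,Zea),Ambystoma)); the answer is its 4 terminal taxa in alphabetical order.

Ambystoma, Gasterosteus, Martes, Zea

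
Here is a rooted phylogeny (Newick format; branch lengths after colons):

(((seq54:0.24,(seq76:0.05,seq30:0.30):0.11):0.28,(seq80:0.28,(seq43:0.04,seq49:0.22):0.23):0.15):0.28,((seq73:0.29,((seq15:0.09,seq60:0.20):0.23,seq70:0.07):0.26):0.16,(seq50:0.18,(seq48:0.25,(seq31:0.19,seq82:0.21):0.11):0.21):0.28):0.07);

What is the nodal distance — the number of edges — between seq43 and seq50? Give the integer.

The MRCA of seq43 and seq50 is the root of the tree.
From seq43 up to that node: 4 branches. From seq50 up to the same node: 3 branches. Total: 4 + 3 = 7.

7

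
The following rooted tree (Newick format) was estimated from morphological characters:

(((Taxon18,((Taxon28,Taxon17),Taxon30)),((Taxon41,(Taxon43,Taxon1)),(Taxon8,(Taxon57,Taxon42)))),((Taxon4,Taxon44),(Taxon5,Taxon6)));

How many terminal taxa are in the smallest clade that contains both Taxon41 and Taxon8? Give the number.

The MRCA of Taxon41 and Taxon8 is the node subtending ((Taxon41,(Taxon43,Taxon1)),(Taxon8,(Taxon57,Taxon42))).
That clade contains 6 terminal taxa: Taxon1, Taxon41, Taxon42, Taxon43, Taxon57, Taxon8.

6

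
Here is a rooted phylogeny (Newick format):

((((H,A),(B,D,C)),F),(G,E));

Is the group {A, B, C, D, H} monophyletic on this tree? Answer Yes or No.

Yes

The most recent common ancestor of these taxa subtends ((H,A),(B,D,C)).
That clade has exactly 5 tips — every listed taxon and nothing else — so the group is monophyletic.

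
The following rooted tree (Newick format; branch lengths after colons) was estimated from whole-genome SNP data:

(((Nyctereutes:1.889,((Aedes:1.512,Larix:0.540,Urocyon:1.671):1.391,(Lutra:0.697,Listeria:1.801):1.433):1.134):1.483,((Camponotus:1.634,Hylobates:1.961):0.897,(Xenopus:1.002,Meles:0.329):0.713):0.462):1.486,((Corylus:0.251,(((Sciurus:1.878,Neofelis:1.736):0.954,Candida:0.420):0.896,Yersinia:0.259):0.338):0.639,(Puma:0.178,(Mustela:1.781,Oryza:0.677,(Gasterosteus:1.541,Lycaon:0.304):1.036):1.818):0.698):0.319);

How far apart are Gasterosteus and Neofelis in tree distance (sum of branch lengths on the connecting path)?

The path runs Gasterosteus → … → MRCA → … → Neofelis; the MRCA is the node subtending ((Corylus,(((Sciurus,Neofelis),Candida),Yersinia)),(Puma,(Mustela,Oryza,(Gasterosteus,Lycaon)))).
Branch lengths along that path: 1.541 + 1.036 + 1.818 + 0.698 + 0.639 + 0.338 + 0.896 + 0.954 + 1.736 = 9.656.

9.656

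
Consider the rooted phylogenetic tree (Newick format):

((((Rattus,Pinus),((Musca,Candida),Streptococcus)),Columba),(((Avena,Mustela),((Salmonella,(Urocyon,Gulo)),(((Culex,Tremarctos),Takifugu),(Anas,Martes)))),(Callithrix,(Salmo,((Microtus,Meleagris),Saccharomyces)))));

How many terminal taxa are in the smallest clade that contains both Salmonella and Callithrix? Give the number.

The MRCA of Salmonella and Callithrix is the node subtending (((Avena,Mustela),((Salmonella,(Urocyon,Gulo)),(((Culex,Tremarctos),Takifugu),(Anas,Martes)))),(Callithrix,(Salmo,((Microtus,Meleagris),Saccharomyces)))).
That clade contains 15 terminal taxa: Anas, Avena, Callithrix, Culex, Gulo, Martes, Meleagris, Microtus, Mustela, Saccharomyces, Salmo, Salmonella, Takifugu, Tremarctos, Urocyon.

15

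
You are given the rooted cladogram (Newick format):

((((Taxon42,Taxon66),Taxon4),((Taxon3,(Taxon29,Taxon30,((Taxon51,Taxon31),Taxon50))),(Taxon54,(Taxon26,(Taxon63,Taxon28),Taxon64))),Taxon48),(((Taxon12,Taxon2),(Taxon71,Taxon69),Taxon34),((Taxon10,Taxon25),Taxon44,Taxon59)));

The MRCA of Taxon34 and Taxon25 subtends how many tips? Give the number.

The MRCA of Taxon34 and Taxon25 is the node subtending (((Taxon12,Taxon2),(Taxon71,Taxon69),Taxon34),((Taxon10,Taxon25),Taxon44,Taxon59)).
That clade contains 9 terminal taxa: Taxon10, Taxon12, Taxon2, Taxon25, Taxon34, Taxon44, Taxon59, Taxon69, Taxon71.

9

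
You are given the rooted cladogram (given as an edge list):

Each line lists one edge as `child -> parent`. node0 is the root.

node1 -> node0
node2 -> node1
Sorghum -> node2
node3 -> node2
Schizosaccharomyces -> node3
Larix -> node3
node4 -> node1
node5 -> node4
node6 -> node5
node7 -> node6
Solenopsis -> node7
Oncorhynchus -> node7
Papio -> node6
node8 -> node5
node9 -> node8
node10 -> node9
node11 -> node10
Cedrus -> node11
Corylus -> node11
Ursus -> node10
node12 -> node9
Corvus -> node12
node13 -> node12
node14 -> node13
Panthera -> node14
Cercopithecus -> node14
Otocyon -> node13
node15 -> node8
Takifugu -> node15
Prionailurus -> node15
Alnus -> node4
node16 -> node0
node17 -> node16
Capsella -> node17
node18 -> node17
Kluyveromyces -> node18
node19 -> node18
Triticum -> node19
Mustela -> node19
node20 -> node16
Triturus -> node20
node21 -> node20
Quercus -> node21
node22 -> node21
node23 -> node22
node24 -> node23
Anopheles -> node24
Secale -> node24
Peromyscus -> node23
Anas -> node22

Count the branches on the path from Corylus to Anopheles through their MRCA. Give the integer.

15

The MRCA of Corylus and Anopheles is the root of the tree.
From Corylus up to that node: 8 branches. From Anopheles up to the same node: 7 branches. Total: 8 + 7 = 15.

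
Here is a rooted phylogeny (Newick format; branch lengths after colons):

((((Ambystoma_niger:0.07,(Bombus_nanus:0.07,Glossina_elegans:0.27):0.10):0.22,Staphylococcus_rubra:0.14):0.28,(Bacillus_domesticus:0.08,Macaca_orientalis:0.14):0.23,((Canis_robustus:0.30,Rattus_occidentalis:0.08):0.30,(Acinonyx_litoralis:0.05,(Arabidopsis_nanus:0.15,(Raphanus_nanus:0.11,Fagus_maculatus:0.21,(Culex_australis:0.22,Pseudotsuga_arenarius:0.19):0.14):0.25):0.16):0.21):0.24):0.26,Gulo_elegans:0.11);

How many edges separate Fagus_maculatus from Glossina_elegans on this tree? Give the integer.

The MRCA of Fagus_maculatus and Glossina_elegans is the node subtending (((Ambystoma_niger,(Bombus_nanus,Glossina_elegans)),Staphylococcus_rubra),(Bacillus_domesticus,Macaca_orientalis),((Canis_robustus,Rattus_occidentalis),(Acinonyx_litoralis,(Arabidopsis_nanus,(Raphanus_nanus,Fagus_maculatus,(Culex_australis,Pseudotsuga_arenarius)))))).
From Fagus_maculatus up to that node: 5 branches. From Glossina_elegans up to the same node: 4 branches. Total: 5 + 4 = 9.

9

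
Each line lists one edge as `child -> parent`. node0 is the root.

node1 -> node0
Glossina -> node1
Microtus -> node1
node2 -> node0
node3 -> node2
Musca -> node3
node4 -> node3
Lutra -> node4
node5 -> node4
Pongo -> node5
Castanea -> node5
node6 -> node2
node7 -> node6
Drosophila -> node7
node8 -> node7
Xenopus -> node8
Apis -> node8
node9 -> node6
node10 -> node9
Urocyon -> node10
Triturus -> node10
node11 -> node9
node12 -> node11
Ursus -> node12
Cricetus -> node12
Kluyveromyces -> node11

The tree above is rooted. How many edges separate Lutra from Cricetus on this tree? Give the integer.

The MRCA of Lutra and Cricetus is the node subtending ((Musca,(Lutra,(Pongo,Castanea))),((Drosophila,(Xenopus,Apis)),((Urocyon,Triturus),((Ursus,Cricetus),Kluyveromyces)))).
From Lutra up to that node: 3 branches. From Cricetus up to the same node: 5 branches. Total: 3 + 5 = 8.

8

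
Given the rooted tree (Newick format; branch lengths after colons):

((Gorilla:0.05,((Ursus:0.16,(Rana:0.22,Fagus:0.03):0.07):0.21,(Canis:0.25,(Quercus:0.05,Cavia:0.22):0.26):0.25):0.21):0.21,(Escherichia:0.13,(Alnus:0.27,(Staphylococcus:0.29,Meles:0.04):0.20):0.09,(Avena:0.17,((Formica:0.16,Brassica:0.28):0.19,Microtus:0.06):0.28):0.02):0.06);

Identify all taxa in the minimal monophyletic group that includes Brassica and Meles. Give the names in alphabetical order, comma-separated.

Tracing Brassica: it sits inside (Formica,Brassica).
Tracing Meles: it sits inside (Staphylococcus,Meles).
The smallest clade enclosing both is (Escherichia,(Alnus,(Staphylococcus,Meles)),(Avena,((Formica,Brassica),Microtus))); the answer is its 8 terminal taxa in alphabetical order.

Alnus, Avena, Brassica, Escherichia, Formica, Meles, Microtus, Staphylococcus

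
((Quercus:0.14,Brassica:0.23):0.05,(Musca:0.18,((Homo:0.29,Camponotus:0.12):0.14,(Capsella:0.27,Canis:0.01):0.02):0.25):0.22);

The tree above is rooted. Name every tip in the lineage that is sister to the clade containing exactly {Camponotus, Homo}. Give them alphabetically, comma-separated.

The clade containing exactly {Camponotus, Homo} attaches to the tree at the node subtending ((Homo,Camponotus),(Capsella,Canis)).
The other lineage descending from that same node — the sister group — is (Capsella,Canis); its 2 tips in alphabetical order are the answer.

Canis, Capsella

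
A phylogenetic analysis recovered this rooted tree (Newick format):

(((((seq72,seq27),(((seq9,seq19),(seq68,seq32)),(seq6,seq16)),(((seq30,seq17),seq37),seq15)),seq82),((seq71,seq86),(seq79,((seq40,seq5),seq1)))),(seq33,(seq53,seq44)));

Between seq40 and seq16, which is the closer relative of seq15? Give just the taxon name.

seq16

The MRCA of seq15 and seq16 subtends ((seq72,seq27),(((seq9,seq19),(seq68,seq32)),(seq6,seq16)),(((seq30,seq17),seq37),seq15)) (12 taxa).
The MRCA of seq15 and seq40 subtends ((((seq72,seq27),(((seq9,seq19),(seq68,seq32)),(seq6,seq16)),(((seq30,seq17),seq37),seq15)),seq82),((seq71,seq86),(seq79,((seq40,seq5),seq1)))) (19 taxa).
The first is nested inside the second, so seq15 shares a more recent common ancestor with seq16.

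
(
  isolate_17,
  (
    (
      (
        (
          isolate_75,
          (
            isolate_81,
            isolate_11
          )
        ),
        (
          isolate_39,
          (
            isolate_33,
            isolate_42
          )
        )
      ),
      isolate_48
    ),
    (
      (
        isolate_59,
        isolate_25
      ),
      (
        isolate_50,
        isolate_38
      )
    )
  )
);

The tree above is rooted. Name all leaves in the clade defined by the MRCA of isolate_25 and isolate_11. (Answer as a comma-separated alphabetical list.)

Tracing isolate_25: it sits inside (isolate_59,isolate_25).
Tracing isolate_11: it sits inside (isolate_81,isolate_11).
The smallest clade enclosing both is ((((isolate_75,(isolate_81,isolate_11)),(isolate_39,(isolate_33,isolate_42))),isolate_48),((isolate_59,isolate_25),(isolate_50,isolate_38))); the answer is its 11 terminal taxa in alphabetical order.

isolate_11, isolate_25, isolate_33, isolate_38, isolate_39, isolate_42, isolate_48, isolate_50, isolate_59, isolate_75, isolate_81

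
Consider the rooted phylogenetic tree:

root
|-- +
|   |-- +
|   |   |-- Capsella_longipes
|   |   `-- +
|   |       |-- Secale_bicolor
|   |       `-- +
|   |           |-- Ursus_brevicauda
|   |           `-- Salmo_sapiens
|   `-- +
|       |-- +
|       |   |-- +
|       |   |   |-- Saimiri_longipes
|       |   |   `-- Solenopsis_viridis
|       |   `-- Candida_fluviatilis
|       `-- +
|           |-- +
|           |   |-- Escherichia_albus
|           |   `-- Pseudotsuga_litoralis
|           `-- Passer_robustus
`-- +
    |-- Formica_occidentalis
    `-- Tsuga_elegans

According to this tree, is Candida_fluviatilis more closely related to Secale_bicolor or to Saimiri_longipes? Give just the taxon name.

The MRCA of Candida_fluviatilis and Saimiri_longipes subtends ((Saimiri_longipes,Solenopsis_viridis),Candida_fluviatilis) (3 taxa).
The MRCA of Candida_fluviatilis and Secale_bicolor subtends ((Capsella_longipes,(Secale_bicolor,(Ursus_brevicauda,Salmo_sapiens))),(((Saimiri_longipes,Solenopsis_viridis),Candida_fluviatilis),((Escherichia_albus,Pseudotsuga_litoralis),Passer_robustus))) (10 taxa).
The first is nested inside the second, so Candida_fluviatilis shares a more recent common ancestor with Saimiri_longipes.

Saimiri_longipes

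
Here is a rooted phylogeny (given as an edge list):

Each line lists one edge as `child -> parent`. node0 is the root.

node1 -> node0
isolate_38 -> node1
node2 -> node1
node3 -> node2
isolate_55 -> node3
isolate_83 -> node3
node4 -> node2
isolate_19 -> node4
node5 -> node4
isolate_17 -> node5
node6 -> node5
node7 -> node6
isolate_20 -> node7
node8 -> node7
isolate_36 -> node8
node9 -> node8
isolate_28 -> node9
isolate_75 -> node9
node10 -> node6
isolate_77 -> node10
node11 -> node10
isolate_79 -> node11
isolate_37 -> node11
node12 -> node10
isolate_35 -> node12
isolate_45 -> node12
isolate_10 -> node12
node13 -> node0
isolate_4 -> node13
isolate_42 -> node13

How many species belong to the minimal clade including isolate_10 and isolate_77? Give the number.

The MRCA of isolate_10 and isolate_77 is the node subtending (isolate_77,(isolate_79,isolate_37),(isolate_35,isolate_45,isolate_10)).
That clade contains 6 terminal taxa: isolate_10, isolate_35, isolate_37, isolate_45, isolate_77, isolate_79.

6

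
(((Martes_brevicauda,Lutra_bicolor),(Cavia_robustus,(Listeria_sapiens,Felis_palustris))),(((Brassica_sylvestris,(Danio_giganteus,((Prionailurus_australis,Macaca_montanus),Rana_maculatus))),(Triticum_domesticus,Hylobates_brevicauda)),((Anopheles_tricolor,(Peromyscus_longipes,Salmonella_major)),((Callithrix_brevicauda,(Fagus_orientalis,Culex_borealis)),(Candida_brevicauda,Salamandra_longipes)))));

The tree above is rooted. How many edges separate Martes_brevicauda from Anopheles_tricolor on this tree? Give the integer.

7

The MRCA of Martes_brevicauda and Anopheles_tricolor is the root of the tree.
From Martes_brevicauda up to that node: 3 branches. From Anopheles_tricolor up to the same node: 4 branches. Total: 3 + 4 = 7.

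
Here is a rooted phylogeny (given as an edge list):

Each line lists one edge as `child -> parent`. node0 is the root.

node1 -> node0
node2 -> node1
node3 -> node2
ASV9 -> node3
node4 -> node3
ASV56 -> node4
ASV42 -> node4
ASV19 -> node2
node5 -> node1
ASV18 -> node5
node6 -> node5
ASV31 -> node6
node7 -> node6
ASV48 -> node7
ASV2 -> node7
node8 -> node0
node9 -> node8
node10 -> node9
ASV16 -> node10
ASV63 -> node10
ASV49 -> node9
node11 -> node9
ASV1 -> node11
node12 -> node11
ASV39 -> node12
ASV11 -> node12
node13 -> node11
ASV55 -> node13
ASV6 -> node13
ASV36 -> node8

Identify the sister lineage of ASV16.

ASV63

ASV16 attaches to the tree at the node subtending (ASV16,ASV63).
The other lineage descending from that same node — the sister group — is the single tip ASV63.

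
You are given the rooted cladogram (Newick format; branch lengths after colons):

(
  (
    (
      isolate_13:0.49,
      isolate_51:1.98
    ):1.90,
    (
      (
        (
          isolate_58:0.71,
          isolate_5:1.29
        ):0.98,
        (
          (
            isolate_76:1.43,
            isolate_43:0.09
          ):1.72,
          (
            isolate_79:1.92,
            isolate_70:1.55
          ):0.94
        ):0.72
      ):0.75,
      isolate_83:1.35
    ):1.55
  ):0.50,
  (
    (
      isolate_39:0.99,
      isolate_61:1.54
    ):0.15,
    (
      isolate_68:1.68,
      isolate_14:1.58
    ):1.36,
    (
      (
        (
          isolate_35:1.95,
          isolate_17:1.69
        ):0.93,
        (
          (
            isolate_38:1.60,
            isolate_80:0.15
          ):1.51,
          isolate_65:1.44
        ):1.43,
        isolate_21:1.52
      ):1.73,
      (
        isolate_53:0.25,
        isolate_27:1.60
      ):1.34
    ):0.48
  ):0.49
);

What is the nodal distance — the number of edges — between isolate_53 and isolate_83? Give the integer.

The MRCA of isolate_53 and isolate_83 is the root of the tree.
From isolate_53 up to that node: 4 branches. From isolate_83 up to the same node: 3 branches. Total: 4 + 3 = 7.

7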